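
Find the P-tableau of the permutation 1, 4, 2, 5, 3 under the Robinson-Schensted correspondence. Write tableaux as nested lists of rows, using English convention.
After inserting 1: P = [[1]].
After inserting 4: P = [[1, 4]].
After inserting 2: P = [[1, 2], [4]].
After inserting 5: P = [[1, 2, 5], [4]].
After inserting 3: P = [[1, 2, 3], [4, 5]].

So P = [[1, 2, 3], [4, 5]].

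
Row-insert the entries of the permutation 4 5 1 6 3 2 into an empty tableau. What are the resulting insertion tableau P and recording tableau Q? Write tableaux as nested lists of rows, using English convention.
Insert each entry of the permutation into P by Schensted row insertion, recording in Q the position of each new cell.

Insert 4: appended to row 1. P = [[4]].
Insert 5: appended to row 1. P = [[4, 5]].
Insert 1: 1 bumps 4 from row 1; 4 starts row 2. P = [[1, 5], [4]].
Insert 6: appended to row 1. P = [[1, 5, 6], [4]].
Insert 3: 3 bumps 5 from row 1; 5 appends to row 2. P = [[1, 3, 6], [4, 5]].
Insert 2: 2 bumps 3 from row 1; 3 bumps 4 from row 2; 4 starts row 3. P = [[1, 2, 6], [3, 5], [4]].

So P = [[1, 2, 6], [3, 5], [4]], Q = [[1, 2, 4], [3, 5], [6]].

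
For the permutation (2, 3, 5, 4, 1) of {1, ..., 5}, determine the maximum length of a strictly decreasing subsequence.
3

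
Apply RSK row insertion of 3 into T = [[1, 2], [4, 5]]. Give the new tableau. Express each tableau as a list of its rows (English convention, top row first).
3 is larger than every entry of row 1, so it is appended to row 1. The new tableau is [[1, 2, 3], [4, 5]].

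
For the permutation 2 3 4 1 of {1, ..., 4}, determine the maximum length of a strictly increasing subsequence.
3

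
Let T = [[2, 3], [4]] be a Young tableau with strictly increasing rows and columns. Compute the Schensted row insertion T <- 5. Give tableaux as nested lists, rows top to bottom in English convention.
5 is larger than every entry of row 1, so it is appended to row 1. The new tableau is [[2, 3, 5], [4]].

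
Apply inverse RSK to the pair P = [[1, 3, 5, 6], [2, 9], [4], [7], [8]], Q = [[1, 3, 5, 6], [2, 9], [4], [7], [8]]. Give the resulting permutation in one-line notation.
Reverse the RSK construction: for i from n down to 1, find the cell of Q containing i, remove the entry at that cell from P, and reverse-bump it up through P; the value ejected from row 1 is w(i).

Step i=9: Q has 9 at row 2, column 2; remove 9 from row 2 of P and reverse-bump: 9 enters row 1 and ejects 6. So w(9) = 6. P is now [[1, 3, 5, 9], [2], [4], [7], [8]].
Step i=8: Q has 8 at row 5, column 1; remove 8 from row 5 of P and reverse-bump: 8 enters row 4 and ejects 7; 7 enters row 3 and ejects 4; 4 enters row 2 and ejects 2; 2 enters row 1 and ejects 1. So w(8) = 1. P is now [[2, 3, 5, 9], [4], [7], [8]].
Step i=7: Q has 7 at row 4, column 1; remove 8 from row 4 of P and reverse-bump: 8 enters row 3 and ejects 7; 7 enters row 2 and ejects 4; 4 enters row 1 and ejects 3. So w(7) = 3. P is now [[2, 4, 5, 9], [7], [8]].
Step i=6: Q has 6 at row 1, column 4; remove that cell from P, ejecting 9. So w(6) = 9. P is now [[2, 4, 5], [7], [8]].
Step i=5: Q has 5 at row 1, column 3; remove that cell from P, ejecting 5. So w(5) = 5. P is now [[2, 4], [7], [8]].
Step i=4: Q has 4 at row 3, column 1; remove 8 from row 3 of P and reverse-bump: 8 enters row 2 and ejects 7; 7 enters row 1 and ejects 4. So w(4) = 4. P is now [[2, 7], [8]].
Step i=3: Q has 3 at row 1, column 2; remove that cell from P, ejecting 7. So w(3) = 7. P is now [[2], [8]].
Step i=2: Q has 2 at row 2, column 1; remove 8 from row 2 of P and reverse-bump: 8 enters row 1 and ejects 2. So w(2) = 2. P is now [[8]].
Step i=1: Q has 1 at row 1, column 1; remove that cell from P, ejecting 8. So w(1) = 8. P is now [].

So w = 8 2 7 4 5 9 3 1 6.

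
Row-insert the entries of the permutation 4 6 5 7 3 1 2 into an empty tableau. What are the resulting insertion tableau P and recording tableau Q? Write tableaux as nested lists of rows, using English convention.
Insert each entry of the permutation into P by Schensted row insertion, recording in Q the position of each new cell.

Insert 4: appended to row 1. P = [[4]].
Insert 6: appended to row 1. P = [[4, 6]].
Insert 5: 5 bumps 6 from row 1; 6 starts row 2. P = [[4, 5], [6]].
Insert 7: appended to row 1. P = [[4, 5, 7], [6]].
Insert 3: 3 bumps 4 from row 1; 4 bumps 6 from row 2; 6 starts row 3. P = [[3, 5, 7], [4], [6]].
Insert 1: 1 bumps 3 from row 1; 3 bumps 4 from row 2; 4 bumps 6 from row 3; 6 starts row 4. P = [[1, 5, 7], [3], [4], [6]].
Insert 2: 2 bumps 5 from row 1; 5 appends to row 2. P = [[1, 2, 7], [3, 5], [4], [6]].

So P = [[1, 2, 7], [3, 5], [4], [6]], Q = [[1, 2, 4], [3, 7], [5], [6]].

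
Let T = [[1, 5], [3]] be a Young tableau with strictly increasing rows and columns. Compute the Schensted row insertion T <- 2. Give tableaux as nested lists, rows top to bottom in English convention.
In row 1, 2 replaces 5 (the leftmost entry greater than 2); 5 is bumped to row 2. 5 is appended to row 2. The new tableau is [[1, 2], [3, 5]].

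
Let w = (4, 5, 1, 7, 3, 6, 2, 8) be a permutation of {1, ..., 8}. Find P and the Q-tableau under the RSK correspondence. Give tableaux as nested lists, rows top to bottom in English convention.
Insert each entry of the permutation into P by Schensted row insertion, recording in Q the position of each new cell.

Insert 4: appended to row 1. P = [[4]].
Insert 5: appended to row 1. P = [[4, 5]].
Insert 1: 1 bumps 4 from row 1; 4 starts row 2. P = [[1, 5], [4]].
Insert 7: appended to row 1. P = [[1, 5, 7], [4]].
Insert 3: 3 bumps 5 from row 1; 5 appends to row 2. P = [[1, 3, 7], [4, 5]].
Insert 6: 6 bumps 7 from row 1; 7 appends to row 2. P = [[1, 3, 6], [4, 5, 7]].
Insert 2: 2 bumps 3 from row 1; 3 bumps 4 from row 2; 4 starts row 3. P = [[1, 2, 6], [3, 5, 7], [4]].
Insert 8: appended to row 1. P = [[1, 2, 6, 8], [3, 5, 7], [4]].

So P = [[1, 2, 6, 8], [3, 5, 7], [4]], Q = [[1, 2, 4, 8], [3, 5, 6], [7]].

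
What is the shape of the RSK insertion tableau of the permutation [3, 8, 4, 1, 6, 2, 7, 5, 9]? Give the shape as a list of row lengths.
Row-insert each entry into an empty tableau.

After inserting 3: P = [[3]].
After inserting 8: P = [[3, 8]].
After inserting 4: P = [[3, 4], [8]].
After inserting 1: P = [[1, 4], [3], [8]].
After inserting 6: P = [[1, 4, 6], [3], [8]].
After inserting 2: P = [[1, 2, 6], [3, 4], [8]].
After inserting 7: P = [[1, 2, 6, 7], [3, 4], [8]].
After inserting 5: P = [[1, 2, 5, 7], [3, 4, 6], [8]].
After inserting 9: P = [[1, 2, 5, 7, 9], [3, 4, 6], [8]].

The final insertion tableau P = [[1, 2, 5, 7, 9], [3, 4, 6], [8]] has shape [5, 3, 1].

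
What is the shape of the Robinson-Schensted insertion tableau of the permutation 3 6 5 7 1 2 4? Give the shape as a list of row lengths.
Row-insert each entry into an empty tableau.

After inserting 3: P = [[3]].
After inserting 6: P = [[3, 6]].
After inserting 5: P = [[3, 5], [6]].
After inserting 7: P = [[3, 5, 7], [6]].
After inserting 1: P = [[1, 5, 7], [3], [6]].
After inserting 2: P = [[1, 2, 7], [3, 5], [6]].
After inserting 4: P = [[1, 2, 4], [3, 5, 7], [6]].

The final insertion tableau P = [[1, 2, 4], [3, 5, 7], [6]] has shape [3, 3, 1].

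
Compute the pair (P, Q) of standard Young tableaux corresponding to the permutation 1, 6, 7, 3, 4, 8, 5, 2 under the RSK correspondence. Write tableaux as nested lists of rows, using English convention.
P = [[1, 2, 4, 5], [3, 7, 8], [6]], Q = [[1, 2, 3, 6], [4, 5, 7], [8]]

Insert each entry of the permutation into P by Schensted row insertion, recording in Q the position of each new cell.

After inserting 1: P = [[1]].
After inserting 6: P = [[1, 6]].
After inserting 7: P = [[1, 6, 7]].
After inserting 3: P = [[1, 3, 7], [6]].
After inserting 4: P = [[1, 3, 4], [6, 7]].
After inserting 8: P = [[1, 3, 4, 8], [6, 7]].
After inserting 5: P = [[1, 3, 4, 5], [6, 7, 8]].
After inserting 2: P = [[1, 2, 4, 5], [3, 7, 8], [6]].

So P = [[1, 2, 4, 5], [3, 7, 8], [6]], Q = [[1, 2, 3, 6], [4, 5, 7], [8]].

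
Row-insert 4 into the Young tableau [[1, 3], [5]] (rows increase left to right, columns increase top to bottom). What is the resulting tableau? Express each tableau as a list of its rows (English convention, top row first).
[[1, 3, 4], [5]]

4 is larger than every entry of row 1, so it is appended to row 1. The new tableau is [[1, 3, 4], [5]].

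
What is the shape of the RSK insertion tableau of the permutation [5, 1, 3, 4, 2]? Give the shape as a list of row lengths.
[3, 1, 1]

Row-insert each entry into an empty tableau.

After inserting 5: P = [[5]].
After inserting 1: P = [[1], [5]].
After inserting 3: P = [[1, 3], [5]].
After inserting 4: P = [[1, 3, 4], [5]].
After inserting 2: P = [[1, 2, 4], [3], [5]].

The final insertion tableau P = [[1, 2, 4], [3], [5]] has shape [3, 1, 1].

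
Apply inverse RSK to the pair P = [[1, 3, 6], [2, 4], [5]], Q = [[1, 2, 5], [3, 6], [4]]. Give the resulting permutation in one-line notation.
2 5 4 1 6 3

Reverse the RSK construction: for i from n down to 1, find the cell of Q containing i, remove the entry at that cell from P, and reverse-bump it up through P; the value ejected from row 1 is w(i).

Step i=6: Q has 6 at row 2, column 2; remove 4 from row 2 of P and reverse-bump: 4 enters row 1 and ejects 3. So w(6) = 3. P is now [[1, 4, 6], [2], [5]].
Step i=5: Q has 5 at row 1, column 3; remove that cell from P, ejecting 6. So w(5) = 6. P is now [[1, 4], [2], [5]].
Step i=4: Q has 4 at row 3, column 1; remove 5 from row 3 of P and reverse-bump: 5 enters row 2 and ejects 2; 2 enters row 1 and ejects 1. So w(4) = 1. P is now [[2, 4], [5]].
Step i=3: Q has 3 at row 2, column 1; remove 5 from row 2 of P and reverse-bump: 5 enters row 1 and ejects 4. So w(3) = 4. P is now [[2, 5]].
Step i=2: Q has 2 at row 1, column 2; remove that cell from P, ejecting 5. So w(2) = 5. P is now [[2]].
Step i=1: Q has 1 at row 1, column 1; remove that cell from P, ejecting 2. So w(1) = 2. P is now [].

So w = 2 5 4 1 6 3.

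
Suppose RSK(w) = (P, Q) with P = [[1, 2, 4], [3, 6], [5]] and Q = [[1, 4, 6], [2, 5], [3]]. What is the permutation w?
5 3 1 6 2 4

Reverse the RSK construction: for i from n down to 1, find the cell of Q containing i, remove the entry at that cell from P, and reverse-bump it up through P; the value ejected from row 1 is w(i).

Step i=6: Q has 6 at row 1, column 3; remove that cell from P, ejecting 4. So w(6) = 4. P is now [[1, 2], [3, 6], [5]].
Step i=5: Q has 5 at row 2, column 2; remove 6 from row 2 of P and reverse-bump: 6 enters row 1 and ejects 2. So w(5) = 2. P is now [[1, 6], [3], [5]].
Step i=4: Q has 4 at row 1, column 2; remove that cell from P, ejecting 6. So w(4) = 6. P is now [[1], [3], [5]].
Step i=3: Q has 3 at row 3, column 1; remove 5 from row 3 of P and reverse-bump: 5 enters row 2 and ejects 3; 3 enters row 1 and ejects 1. So w(3) = 1. P is now [[3], [5]].
Step i=2: Q has 2 at row 2, column 1; remove 5 from row 2 of P and reverse-bump: 5 enters row 1 and ejects 3. So w(2) = 3. P is now [[5]].
Step i=1: Q has 1 at row 1, column 1; remove that cell from P, ejecting 5. So w(1) = 5. P is now [].

So w = 5 3 1 6 2 4.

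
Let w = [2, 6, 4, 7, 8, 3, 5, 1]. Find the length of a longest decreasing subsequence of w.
4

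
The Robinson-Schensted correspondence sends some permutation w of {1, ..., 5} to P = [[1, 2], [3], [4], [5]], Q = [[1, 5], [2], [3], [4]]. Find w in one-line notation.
Reverse the RSK construction: for i from n down to 1, find the cell of Q containing i, remove the entry at that cell from P, and reverse-bump it up through P; the value ejected from row 1 is w(i).

Step i=5: Q has 5 at row 1, column 2; remove that cell from P, ejecting 2. So w(5) = 2. P is now [[1], [3], [4], [5]].
Step i=4: Q has 4 at row 4, column 1; remove 5 from row 4 of P and reverse-bump: 5 enters row 3 and ejects 4; 4 enters row 2 and ejects 3; 3 enters row 1 and ejects 1. So w(4) = 1. P is now [[3], [4], [5]].
Step i=3: Q has 3 at row 3, column 1; remove 5 from row 3 of P and reverse-bump: 5 enters row 2 and ejects 4; 4 enters row 1 and ejects 3. So w(3) = 3. P is now [[4], [5]].
Step i=2: Q has 2 at row 2, column 1; remove 5 from row 2 of P and reverse-bump: 5 enters row 1 and ejects 4. So w(2) = 4. P is now [[5]].
Step i=1: Q has 1 at row 1, column 1; remove that cell from P, ejecting 5. So w(1) = 5. P is now [].

So w = 5 4 3 1 2.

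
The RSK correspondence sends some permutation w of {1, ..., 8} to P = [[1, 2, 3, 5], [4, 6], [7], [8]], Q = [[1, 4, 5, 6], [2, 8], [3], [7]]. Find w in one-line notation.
8 7 1 2 4 6 3 5

Reverse the RSK construction: for i from n down to 1, find the cell of Q containing i, remove the entry at that cell from P, and reverse-bump it up through P; the value ejected from row 1 is w(i).

Step i=8: Q has 8 at row 2, column 2; remove 6 from row 2 of P and reverse-bump: 6 enters row 1 and ejects 5. So w(8) = 5. P is now [[1, 2, 3, 6], [4], [7], [8]].
Step i=7: Q has 7 at row 4, column 1; remove 8 from row 4 of P and reverse-bump: 8 enters row 3 and ejects 7; 7 enters row 2 and ejects 4; 4 enters row 1 and ejects 3. So w(7) = 3. P is now [[1, 2, 4, 6], [7], [8]].
Step i=6: Q has 6 at row 1, column 4; remove that cell from P, ejecting 6. So w(6) = 6. P is now [[1, 2, 4], [7], [8]].
Step i=5: Q has 5 at row 1, column 3; remove that cell from P, ejecting 4. So w(5) = 4. P is now [[1, 2], [7], [8]].
Step i=4: Q has 4 at row 1, column 2; remove that cell from P, ejecting 2. So w(4) = 2. P is now [[1], [7], [8]].
Step i=3: Q has 3 at row 3, column 1; remove 8 from row 3 of P and reverse-bump: 8 enters row 2 and ejects 7; 7 enters row 1 and ejects 1. So w(3) = 1. P is now [[7], [8]].
Step i=2: Q has 2 at row 2, column 1; remove 8 from row 2 of P and reverse-bump: 8 enters row 1 and ejects 7. So w(2) = 7. P is now [[8]].
Step i=1: Q has 1 at row 1, column 1; remove that cell from P, ejecting 8. So w(1) = 8. P is now [].

So w = 8 7 1 2 4 6 3 5.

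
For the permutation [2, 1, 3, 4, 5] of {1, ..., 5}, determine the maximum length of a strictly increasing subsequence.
4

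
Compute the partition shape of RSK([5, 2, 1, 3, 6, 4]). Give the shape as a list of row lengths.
RSK row insertion gives P = [[1, 3, 4], [2, 6], [5]], which has shape [3, 2, 1].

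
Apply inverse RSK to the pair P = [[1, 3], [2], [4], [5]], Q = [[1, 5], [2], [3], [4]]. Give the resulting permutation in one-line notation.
5 4 2 1 3

Reverse the RSK construction: for i from n down to 1, find the cell of Q containing i, remove the entry at that cell from P, and reverse-bump it up through P; the value ejected from row 1 is w(i).

Step i=5: Q has 5 at row 1, column 2; remove that cell from P, ejecting 3. So w(5) = 3. P is now [[1], [2], [4], [5]].
Step i=4: Q has 4 at row 4, column 1; remove 5 from row 4 of P and reverse-bump: 5 enters row 3 and ejects 4; 4 enters row 2 and ejects 2; 2 enters row 1 and ejects 1. So w(4) = 1. P is now [[2], [4], [5]].
Step i=3: Q has 3 at row 3, column 1; remove 5 from row 3 of P and reverse-bump: 5 enters row 2 and ejects 4; 4 enters row 1 and ejects 2. So w(3) = 2. P is now [[4], [5]].
Step i=2: Q has 2 at row 2, column 1; remove 5 from row 2 of P and reverse-bump: 5 enters row 1 and ejects 4. So w(2) = 4. P is now [[5]].
Step i=1: Q has 1 at row 1, column 1; remove that cell from P, ejecting 5. So w(1) = 5. P is now [].

So w = 5 4 2 1 3.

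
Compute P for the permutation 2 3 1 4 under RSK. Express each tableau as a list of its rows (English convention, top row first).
After inserting 2: P = [[2]].
After inserting 3: P = [[2, 3]].
After inserting 1: P = [[1, 3], [2]].
After inserting 4: P = [[1, 3, 4], [2]].

So P = [[1, 3, 4], [2]].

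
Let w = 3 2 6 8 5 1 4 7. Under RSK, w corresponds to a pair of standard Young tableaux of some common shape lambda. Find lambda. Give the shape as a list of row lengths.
RSK row insertion gives P = [[1, 4, 7], [2, 5, 8], [3, 6]], which has shape [3, 3, 2].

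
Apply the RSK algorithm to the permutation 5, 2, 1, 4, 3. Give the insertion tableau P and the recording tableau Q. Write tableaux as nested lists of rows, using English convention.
Insert each entry of the permutation into P by Schensted row insertion, recording in Q the position of each new cell.

Insert 5: appended to row 1. P = [[5]], Q = [[1]].
Insert 2: 2 bumps 5 from row 1; 5 starts row 2. P = [[2], [5]], Q = [[1], [2]].
Insert 1: 1 bumps 2 from row 1; 2 bumps 5 from row 2; 5 starts row 3. P = [[1], [2], [5]], Q = [[1], [2], [3]].
Insert 4: appended to row 1. P = [[1, 4], [2], [5]], Q = [[1, 4], [2], [3]].
Insert 3: 3 bumps 4 from row 1; 4 appends to row 2. P = [[1, 3], [2, 4], [5]], Q = [[1, 4], [2, 5], [3]].

So P = [[1, 3], [2, 4], [5]], Q = [[1, 4], [2, 5], [3]].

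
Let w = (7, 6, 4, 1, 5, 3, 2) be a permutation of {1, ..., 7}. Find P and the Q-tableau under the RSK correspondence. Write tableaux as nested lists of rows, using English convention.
P = [[1, 2], [3, 5], [4], [6], [7]], Q = [[1, 5], [2, 6], [3], [4], [7]]

Insert each entry of the permutation into P by Schensted row insertion, recording in Q the position of each new cell.

After inserting 7: P = [[7]].
After inserting 6: P = [[6], [7]].
After inserting 4: P = [[4], [6], [7]].
After inserting 1: P = [[1], [4], [6], [7]].
After inserting 5: P = [[1, 5], [4], [6], [7]].
After inserting 3: P = [[1, 3], [4, 5], [6], [7]].
After inserting 2: P = [[1, 2], [3, 5], [4], [6], [7]].

So P = [[1, 2], [3, 5], [4], [6], [7]], Q = [[1, 5], [2, 6], [3], [4], [7]].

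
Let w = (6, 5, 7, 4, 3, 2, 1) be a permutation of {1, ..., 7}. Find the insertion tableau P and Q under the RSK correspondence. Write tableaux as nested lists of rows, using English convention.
P = [[1, 7], [2], [3], [4], [5], [6]], Q = [[1, 3], [2], [4], [5], [6], [7]]

Insert each entry of the permutation into P by Schensted row insertion, recording in Q the position of each new cell.

Insert 6: appended to row 1. P = [[6]].
Insert 5: 5 bumps 6 from row 1; 6 starts row 2. P = [[5], [6]].
Insert 7: appended to row 1. P = [[5, 7], [6]].
Insert 4: 4 bumps 5 from row 1; 5 bumps 6 from row 2; 6 starts row 3. P = [[4, 7], [5], [6]].
Insert 3: 3 bumps 4 from row 1; 4 bumps 5 from row 2; 5 bumps 6 from row 3; 6 starts row 4. P = [[3, 7], [4], [5], [6]].
Insert 2: 2 bumps 3 from row 1; 3 bumps 4 from row 2; 4 bumps 5 from row 3; 5 bumps 6 from row 4; 6 starts row 5. P = [[2, 7], [3], [4], [5], [6]].
Insert 1: 1 bumps 2 from row 1; 2 bumps 3 from row 2; 3 bumps 4 from row 3; 4 bumps 5 from row 4; 5 bumps 6 from row 5; 6 starts row 6. P = [[1, 7], [2], [3], [4], [5], [6]].

So P = [[1, 7], [2], [3], [4], [5], [6]], Q = [[1, 3], [2], [4], [5], [6], [7]].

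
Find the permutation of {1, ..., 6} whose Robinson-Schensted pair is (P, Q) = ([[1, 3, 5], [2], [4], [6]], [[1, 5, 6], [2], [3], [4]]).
6 4 2 1 3 5

Reverse the RSK construction: for i from n down to 1, find the cell of Q containing i, remove the entry at that cell from P, and reverse-bump it up through P; the value ejected from row 1 is w(i).

Step i=6: Q has 6 at row 1, column 3; remove that cell from P, ejecting 5. So w(6) = 5. P is now [[1, 3], [2], [4], [6]].
Step i=5: Q has 5 at row 1, column 2; remove that cell from P, ejecting 3. So w(5) = 3. P is now [[1], [2], [4], [6]].
Step i=4: Q has 4 at row 4, column 1; remove 6 from row 4 of P and reverse-bump: 6 enters row 3 and ejects 4; 4 enters row 2 and ejects 2; 2 enters row 1 and ejects 1. So w(4) = 1. P is now [[2], [4], [6]].
Step i=3: Q has 3 at row 3, column 1; remove 6 from row 3 of P and reverse-bump: 6 enters row 2 and ejects 4; 4 enters row 1 and ejects 2. So w(3) = 2. P is now [[4], [6]].
Step i=2: Q has 2 at row 2, column 1; remove 6 from row 2 of P and reverse-bump: 6 enters row 1 and ejects 4. So w(2) = 4. P is now [[6]].
Step i=1: Q has 1 at row 1, column 1; remove that cell from P, ejecting 6. So w(1) = 6. P is now [].

So w = 6 4 2 1 3 5.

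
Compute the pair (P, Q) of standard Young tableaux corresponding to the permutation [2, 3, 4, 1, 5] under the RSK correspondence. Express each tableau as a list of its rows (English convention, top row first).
P = [[1, 3, 4, 5], [2]], Q = [[1, 2, 3, 5], [4]]

Insert each entry of the permutation into P by Schensted row insertion, recording in Q the position of each new cell.

Insert 2: appended to row 1. P = [[2]].
Insert 3: appended to row 1. P = [[2, 3]].
Insert 4: appended to row 1. P = [[2, 3, 4]].
Insert 1: 1 bumps 2 from row 1; 2 starts row 2. P = [[1, 3, 4], [2]].
Insert 5: appended to row 1. P = [[1, 3, 4, 5], [2]].

So P = [[1, 3, 4, 5], [2]], Q = [[1, 2, 3, 5], [4]].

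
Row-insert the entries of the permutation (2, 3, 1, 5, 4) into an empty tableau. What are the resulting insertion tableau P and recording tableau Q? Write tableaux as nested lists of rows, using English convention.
Insert each entry of the permutation into P by Schensted row insertion, recording in Q the position of each new cell.

Insert 2: appended to row 1. P = [[2]].
Insert 3: appended to row 1. P = [[2, 3]].
Insert 1: 1 bumps 2 from row 1; 2 starts row 2. P = [[1, 3], [2]].
Insert 5: appended to row 1. P = [[1, 3, 5], [2]].
Insert 4: 4 bumps 5 from row 1; 5 appends to row 2. P = [[1, 3, 4], [2, 5]].

So P = [[1, 3, 4], [2, 5]], Q = [[1, 2, 4], [3, 5]].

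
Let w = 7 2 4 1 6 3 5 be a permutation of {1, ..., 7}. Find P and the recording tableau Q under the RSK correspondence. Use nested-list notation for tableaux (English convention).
P = [[1, 3, 5], [2, 4, 6], [7]], Q = [[1, 3, 5], [2, 6, 7], [4]]

Insert each entry of the permutation into P by Schensted row insertion, recording in Q the position of each new cell.

Insert 7: appended to row 1. P = [[7]], Q = [[1]].
Insert 2: 2 bumps 7 from row 1; 7 starts row 2. P = [[2], [7]], Q = [[1], [2]].
Insert 4: appended to row 1. P = [[2, 4], [7]], Q = [[1, 3], [2]].
Insert 1: 1 bumps 2 from row 1; 2 bumps 7 from row 2; 7 starts row 3. P = [[1, 4], [2], [7]], Q = [[1, 3], [2], [4]].
Insert 6: appended to row 1. P = [[1, 4, 6], [2], [7]], Q = [[1, 3, 5], [2], [4]].
Insert 3: 3 bumps 4 from row 1; 4 appends to row 2. P = [[1, 3, 6], [2, 4], [7]], Q = [[1, 3, 5], [2, 6], [4]].
Insert 5: 5 bumps 6 from row 1; 6 appends to row 2. P = [[1, 3, 5], [2, 4, 6], [7]], Q = [[1, 3, 5], [2, 6, 7], [4]].

So P = [[1, 3, 5], [2, 4, 6], [7]], Q = [[1, 3, 5], [2, 6, 7], [4]].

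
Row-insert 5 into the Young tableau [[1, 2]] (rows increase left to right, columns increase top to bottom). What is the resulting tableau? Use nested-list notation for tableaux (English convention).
[[1, 2, 5]]

5 is larger than every entry of row 1, so it is appended to row 1. The new tableau is [[1, 2, 5]].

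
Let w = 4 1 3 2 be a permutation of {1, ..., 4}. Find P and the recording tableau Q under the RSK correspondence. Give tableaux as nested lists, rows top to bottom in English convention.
Insert each entry of the permutation into P by Schensted row insertion, recording in Q the position of each new cell.

Insert 4: appended to row 1. P = [[4]], Q = [[1]].
Insert 1: 1 bumps 4 from row 1; 4 starts row 2. P = [[1], [4]], Q = [[1], [2]].
Insert 3: appended to row 1. P = [[1, 3], [4]], Q = [[1, 3], [2]].
Insert 2: 2 bumps 3 from row 1; 3 bumps 4 from row 2; 4 starts row 3. P = [[1, 2], [3], [4]], Q = [[1, 3], [2], [4]].

So P = [[1, 2], [3], [4]], Q = [[1, 3], [2], [4]].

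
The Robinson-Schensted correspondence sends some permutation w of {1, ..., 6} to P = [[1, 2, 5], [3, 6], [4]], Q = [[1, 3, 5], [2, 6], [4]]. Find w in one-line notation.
4 1 3 2 6 5

Reverse the RSK construction: for i from n down to 1, find the cell of Q containing i, remove the entry at that cell from P, and reverse-bump it up through P; the value ejected from row 1 is w(i).

Step i=6: Q has 6 at row 2, column 2; remove 6 from row 2 of P and reverse-bump: 6 enters row 1 and ejects 5. So w(6) = 5. P is now [[1, 2, 6], [3], [4]].
Step i=5: Q has 5 at row 1, column 3; remove that cell from P, ejecting 6. So w(5) = 6. P is now [[1, 2], [3], [4]].
Step i=4: Q has 4 at row 3, column 1; remove 4 from row 3 of P and reverse-bump: 4 enters row 2 and ejects 3; 3 enters row 1 and ejects 2. So w(4) = 2. P is now [[1, 3], [4]].
Step i=3: Q has 3 at row 1, column 2; remove that cell from P, ejecting 3. So w(3) = 3. P is now [[1], [4]].
Step i=2: Q has 2 at row 2, column 1; remove 4 from row 2 of P and reverse-bump: 4 enters row 1 and ejects 1. So w(2) = 1. P is now [[4]].
Step i=1: Q has 1 at row 1, column 1; remove that cell from P, ejecting 4. So w(1) = 4. P is now [].

So w = 4 1 3 2 6 5.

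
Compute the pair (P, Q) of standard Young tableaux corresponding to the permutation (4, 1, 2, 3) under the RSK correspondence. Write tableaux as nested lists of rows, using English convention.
Insert each entry of the permutation into P by Schensted row insertion, recording in Q the position of each new cell.

Insert 4: appended to row 1. P = [[4]], Q = [[1]].
Insert 1: 1 bumps 4 from row 1; 4 starts row 2. P = [[1], [4]], Q = [[1], [2]].
Insert 2: appended to row 1. P = [[1, 2], [4]], Q = [[1, 3], [2]].
Insert 3: appended to row 1. P = [[1, 2, 3], [4]], Q = [[1, 3, 4], [2]].

So P = [[1, 2, 3], [4]], Q = [[1, 3, 4], [2]].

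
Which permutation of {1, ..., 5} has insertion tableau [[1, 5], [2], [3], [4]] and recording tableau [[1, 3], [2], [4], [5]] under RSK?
Reverse the RSK construction: for i from n down to 1, find the cell of Q containing i, remove the entry at that cell from P, and reverse-bump it up through P; the value ejected from row 1 is w(i).

Step i=5: Q has 5 at row 4, column 1; remove 4 from row 4 of P and reverse-bump: 4 enters row 3 and ejects 3; 3 enters row 2 and ejects 2; 2 enters row 1 and ejects 1. So w(5) = 1. P is now [[2, 5], [3], [4]].
Step i=4: Q has 4 at row 3, column 1; remove 4 from row 3 of P and reverse-bump: 4 enters row 2 and ejects 3; 3 enters row 1 and ejects 2. So w(4) = 2. P is now [[3, 5], [4]].
Step i=3: Q has 3 at row 1, column 2; remove that cell from P, ejecting 5. So w(3) = 5. P is now [[3], [4]].
Step i=2: Q has 2 at row 2, column 1; remove 4 from row 2 of P and reverse-bump: 4 enters row 1 and ejects 3. So w(2) = 3. P is now [[4]].
Step i=1: Q has 1 at row 1, column 1; remove that cell from P, ejecting 4. So w(1) = 4. P is now [].

So w = 4 3 5 2 1.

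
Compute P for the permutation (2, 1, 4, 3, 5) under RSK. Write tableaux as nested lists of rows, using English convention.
P = [[1, 3, 5], [2, 4]]

Insert 2: appended to row 1. P = [[2]].
Insert 1: 1 bumps 2 from row 1; 2 starts row 2. P = [[1], [2]].
Insert 4: appended to row 1. P = [[1, 4], [2]].
Insert 3: 3 bumps 4 from row 1; 4 appends to row 2. P = [[1, 3], [2, 4]].
Insert 5: appended to row 1. P = [[1, 3, 5], [2, 4]].

So P = [[1, 3, 5], [2, 4]].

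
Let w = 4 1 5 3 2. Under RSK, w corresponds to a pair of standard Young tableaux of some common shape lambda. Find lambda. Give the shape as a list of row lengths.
RSK row insertion gives P = [[1, 2], [3, 5], [4]], which has shape [2, 2, 1].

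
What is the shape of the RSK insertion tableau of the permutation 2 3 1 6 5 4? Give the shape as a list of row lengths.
Row-insert each entry into an empty tableau.

After inserting 2: P = [[2]].
After inserting 3: P = [[2, 3]].
After inserting 1: P = [[1, 3], [2]].
After inserting 6: P = [[1, 3, 6], [2]].
After inserting 5: P = [[1, 3, 5], [2, 6]].
After inserting 4: P = [[1, 3, 4], [2, 5], [6]].

The final insertion tableau P = [[1, 3, 4], [2, 5], [6]] has shape [3, 2, 1].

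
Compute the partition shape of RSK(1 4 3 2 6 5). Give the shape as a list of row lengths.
Row-insert each entry into an empty tableau.

After inserting 1: P = [[1]].
After inserting 4: P = [[1, 4]].
After inserting 3: P = [[1, 3], [4]].
After inserting 2: P = [[1, 2], [3], [4]].
After inserting 6: P = [[1, 2, 6], [3], [4]].
After inserting 5: P = [[1, 2, 5], [3, 6], [4]].

The final insertion tableau P = [[1, 2, 5], [3, 6], [4]] has shape [3, 2, 1].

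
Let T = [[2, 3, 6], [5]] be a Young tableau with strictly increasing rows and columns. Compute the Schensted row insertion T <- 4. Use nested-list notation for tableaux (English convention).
[[2, 3, 4], [5, 6]]

In row 1, 4 replaces 6 (the leftmost entry greater than 4); 6 is bumped to row 2. 6 is appended to row 2. The new tableau is [[2, 3, 4], [5, 6]].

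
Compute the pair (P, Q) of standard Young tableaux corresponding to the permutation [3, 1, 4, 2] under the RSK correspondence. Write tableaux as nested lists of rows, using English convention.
P = [[1, 2], [3, 4]], Q = [[1, 3], [2, 4]]

Insert each entry of the permutation into P by Schensted row insertion, recording in Q the position of each new cell.

Insert 3: appended to row 1. P = [[3]], Q = [[1]].
Insert 1: 1 bumps 3 from row 1; 3 starts row 2. P = [[1], [3]], Q = [[1], [2]].
Insert 4: appended to row 1. P = [[1, 4], [3]], Q = [[1, 3], [2]].
Insert 2: 2 bumps 4 from row 1; 4 appends to row 2. P = [[1, 2], [3, 4]], Q = [[1, 3], [2, 4]].

So P = [[1, 2], [3, 4]], Q = [[1, 3], [2, 4]].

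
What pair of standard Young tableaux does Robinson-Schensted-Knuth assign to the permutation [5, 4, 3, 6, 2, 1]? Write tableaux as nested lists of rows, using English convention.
P = [[1, 6], [2], [3], [4], [5]], Q = [[1, 4], [2], [3], [5], [6]]

Insert each entry of the permutation into P by Schensted row insertion, recording in Q the position of each new cell.

Insert 5: appended to row 1. P = [[5]].
Insert 4: 4 bumps 5 from row 1; 5 starts row 2. P = [[4], [5]].
Insert 3: 3 bumps 4 from row 1; 4 bumps 5 from row 2; 5 starts row 3. P = [[3], [4], [5]].
Insert 6: appended to row 1. P = [[3, 6], [4], [5]].
Insert 2: 2 bumps 3 from row 1; 3 bumps 4 from row 2; 4 bumps 5 from row 3; 5 starts row 4. P = [[2, 6], [3], [4], [5]].
Insert 1: 1 bumps 2 from row 1; 2 bumps 3 from row 2; 3 bumps 4 from row 3; 4 bumps 5 from row 4; 5 starts row 5. P = [[1, 6], [2], [3], [4], [5]].

So P = [[1, 6], [2], [3], [4], [5]], Q = [[1, 4], [2], [3], [5], [6]].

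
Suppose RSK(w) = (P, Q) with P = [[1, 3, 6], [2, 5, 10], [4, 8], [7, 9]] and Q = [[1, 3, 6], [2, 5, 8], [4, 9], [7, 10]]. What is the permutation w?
Reverse the RSK construction: for i from n down to 1, find the cell of Q containing i, remove the entry at that cell from P, and reverse-bump it up through P; the value ejected from row 1 is w(i).

Step i=10: Q has 10 at row 4, column 2; remove 9 from row 4 of P and reverse-bump: 9 enters row 3 and ejects 8; 8 enters row 2 and ejects 5; 5 enters row 1 and ejects 3. So w(10) = 3. P is now [[1, 5, 6], [2, 8, 10], [4, 9], [7]].
Step i=9: Q has 9 at row 3, column 2; remove 9 from row 3 of P and reverse-bump: 9 enters row 2 and ejects 8; 8 enters row 1 and ejects 6. So w(9) = 6. P is now [[1, 5, 8], [2, 9, 10], [4], [7]].
Step i=8: Q has 8 at row 2, column 3; remove 10 from row 2 of P and reverse-bump: 10 enters row 1 and ejects 8. So w(8) = 8. P is now [[1, 5, 10], [2, 9], [4], [7]].
Step i=7: Q has 7 at row 4, column 1; remove 7 from row 4 of P and reverse-bump: 7 enters row 3 and ejects 4; 4 enters row 2 and ejects 2; 2 enters row 1 and ejects 1. So w(7) = 1. P is now [[2, 5, 10], [4, 9], [7]].
Step i=6: Q has 6 at row 1, column 3; remove that cell from P, ejecting 10. So w(6) = 10. P is now [[2, 5], [4, 9], [7]].
Step i=5: Q has 5 at row 2, column 2; remove 9 from row 2 of P and reverse-bump: 9 enters row 1 and ejects 5. So w(5) = 5. P is now [[2, 9], [4], [7]].
Step i=4: Q has 4 at row 3, column 1; remove 7 from row 3 of P and reverse-bump: 7 enters row 2 and ejects 4; 4 enters row 1 and ejects 2. So w(4) = 2. P is now [[4, 9], [7]].
Step i=3: Q has 3 at row 1, column 2; remove that cell from P, ejecting 9. So w(3) = 9. P is now [[4], [7]].
Step i=2: Q has 2 at row 2, column 1; remove 7 from row 2 of P and reverse-bump: 7 enters row 1 and ejects 4. So w(2) = 4. P is now [[7]].
Step i=1: Q has 1 at row 1, column 1; remove that cell from P, ejecting 7. So w(1) = 7. P is now [].

So w = 7 4 9 2 5 10 1 8 6 3.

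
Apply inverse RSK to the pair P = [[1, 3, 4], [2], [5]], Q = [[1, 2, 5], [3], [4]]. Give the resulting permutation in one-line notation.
2 5 3 1 4

Reverse the RSK construction: for i from n down to 1, find the cell of Q containing i, remove the entry at that cell from P, and reverse-bump it up through P; the value ejected from row 1 is w(i).

Step i=5: Q has 5 at row 1, column 3; remove that cell from P, ejecting 4. So w(5) = 4. P is now [[1, 3], [2], [5]].
Step i=4: Q has 4 at row 3, column 1; remove 5 from row 3 of P and reverse-bump: 5 enters row 2 and ejects 2; 2 enters row 1 and ejects 1. So w(4) = 1. P is now [[2, 3], [5]].
Step i=3: Q has 3 at row 2, column 1; remove 5 from row 2 of P and reverse-bump: 5 enters row 1 and ejects 3. So w(3) = 3. P is now [[2, 5]].
Step i=2: Q has 2 at row 1, column 2; remove that cell from P, ejecting 5. So w(2) = 5. P is now [[2]].
Step i=1: Q has 1 at row 1, column 1; remove that cell from P, ejecting 2. So w(1) = 2. P is now [].

So w = 2 5 3 1 4.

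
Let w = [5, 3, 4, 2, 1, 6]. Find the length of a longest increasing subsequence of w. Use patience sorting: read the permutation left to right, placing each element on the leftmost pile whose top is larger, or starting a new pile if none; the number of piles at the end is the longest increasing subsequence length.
5: new pile. tops = [5]
3: onto pile 1 (replacing 5). tops = [3]
4: new pile. tops = [3, 4]
2: onto pile 1 (replacing 3). tops = [2, 4]
1: onto pile 1 (replacing 2). tops = [1, 4]
6: new pile. tops = [1, 4, 6]

3 piles, so the longest increasing subsequence has length 3.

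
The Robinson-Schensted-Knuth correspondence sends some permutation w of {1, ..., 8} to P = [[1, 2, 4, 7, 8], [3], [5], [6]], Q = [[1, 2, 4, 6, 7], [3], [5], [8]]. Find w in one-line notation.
Reverse RSK: for i = n, n-1, ..., 1, locate i in Q, remove the corresponding corner cell from P, and reverse-bump its entry up through P; the value ejected from row 1 is w(i).

So w = 1 6 3 5 4 7 8 2.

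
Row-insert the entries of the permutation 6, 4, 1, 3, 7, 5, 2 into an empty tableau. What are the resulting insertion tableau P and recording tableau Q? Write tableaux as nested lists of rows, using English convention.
Insert each entry of the permutation into P by Schensted row insertion, recording in Q the position of each new cell.

Insert 6: appended to row 1. P = [[6]], Q = [[1]].
Insert 4: 4 bumps 6 from row 1; 6 starts row 2. P = [[4], [6]], Q = [[1], [2]].
Insert 1: 1 bumps 4 from row 1; 4 bumps 6 from row 2; 6 starts row 3. P = [[1], [4], [6]], Q = [[1], [2], [3]].
Insert 3: appended to row 1. P = [[1, 3], [4], [6]], Q = [[1, 4], [2], [3]].
Insert 7: appended to row 1. P = [[1, 3, 7], [4], [6]], Q = [[1, 4, 5], [2], [3]].
Insert 5: 5 bumps 7 from row 1; 7 appends to row 2. P = [[1, 3, 5], [4, 7], [6]], Q = [[1, 4, 5], [2, 6], [3]].
Insert 2: 2 bumps 3 from row 1; 3 bumps 4 from row 2; 4 bumps 6 from row 3; 6 starts row 4. P = [[1, 2, 5], [3, 7], [4], [6]], Q = [[1, 4, 5], [2, 6], [3], [7]].

So P = [[1, 2, 5], [3, 7], [4], [6]], Q = [[1, 4, 5], [2, 6], [3], [7]].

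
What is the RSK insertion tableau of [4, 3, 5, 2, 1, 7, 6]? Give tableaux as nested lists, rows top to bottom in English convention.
P = [[1, 5, 6], [2, 7], [3], [4]]

Insert 4: appended to row 1. P = [[4]].
Insert 3: 3 bumps 4 from row 1; 4 starts row 2. P = [[3], [4]].
Insert 5: appended to row 1. P = [[3, 5], [4]].
Insert 2: 2 bumps 3 from row 1; 3 bumps 4 from row 2; 4 starts row 3. P = [[2, 5], [3], [4]].
Insert 1: 1 bumps 2 from row 1; 2 bumps 3 from row 2; 3 bumps 4 from row 3; 4 starts row 4. P = [[1, 5], [2], [3], [4]].
Insert 7: appended to row 1. P = [[1, 5, 7], [2], [3], [4]].
Insert 6: 6 bumps 7 from row 1; 7 appends to row 2. P = [[1, 5, 6], [2, 7], [3], [4]].

So P = [[1, 5, 6], [2, 7], [3], [4]].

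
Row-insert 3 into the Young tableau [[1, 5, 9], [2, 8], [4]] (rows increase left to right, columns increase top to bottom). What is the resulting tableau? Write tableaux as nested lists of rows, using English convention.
In row 1, 3 replaces 5 (the leftmost entry greater than 3); 5 is bumped to row 2. In row 2, 5 replaces 8 (the leftmost entry greater than 5); 8 is bumped to row 3. 8 is appended to row 3. The new tableau is [[1, 3, 9], [2, 5], [4, 8]].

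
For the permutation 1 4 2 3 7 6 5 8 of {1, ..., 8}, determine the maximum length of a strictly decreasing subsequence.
3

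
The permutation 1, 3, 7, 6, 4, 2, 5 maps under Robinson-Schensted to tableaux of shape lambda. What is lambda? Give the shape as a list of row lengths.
Row-insert each entry into an empty tableau.

After inserting 1: P = [[1]].
After inserting 3: P = [[1, 3]].
After inserting 7: P = [[1, 3, 7]].
After inserting 6: P = [[1, 3, 6], [7]].
After inserting 4: P = [[1, 3, 4], [6], [7]].
After inserting 2: P = [[1, 2, 4], [3], [6], [7]].
After inserting 5: P = [[1, 2, 4, 5], [3], [6], [7]].

The final insertion tableau P = [[1, 2, 4, 5], [3], [6], [7]] has shape [4, 1, 1, 1].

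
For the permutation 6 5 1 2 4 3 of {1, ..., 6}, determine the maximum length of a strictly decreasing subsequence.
4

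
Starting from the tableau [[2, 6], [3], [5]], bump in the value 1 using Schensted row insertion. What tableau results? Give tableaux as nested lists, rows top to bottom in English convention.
[[1, 6], [2], [3], [5]]

In row 1, 1 replaces 2 (the leftmost entry greater than 1); 2 is bumped to row 2. In row 2, 2 replaces 3 (the leftmost entry greater than 2); 3 is bumped to row 3. In row 3, 3 replaces 5 (the leftmost entry greater than 3); 5 is bumped to row 4. 5 starts a new row 4. The new tableau is [[1, 6], [2], [3], [5]].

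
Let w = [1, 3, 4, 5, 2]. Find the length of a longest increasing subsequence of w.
4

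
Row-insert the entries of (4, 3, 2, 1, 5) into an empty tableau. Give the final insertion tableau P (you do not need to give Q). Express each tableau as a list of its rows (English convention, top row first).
P = [[1, 5], [2], [3], [4]]

Insert 4: appended to row 1. P = [[4]].
Insert 3: 3 bumps 4 from row 1; 4 starts row 2. P = [[3], [4]].
Insert 2: 2 bumps 3 from row 1; 3 bumps 4 from row 2; 4 starts row 3. P = [[2], [3], [4]].
Insert 1: 1 bumps 2 from row 1; 2 bumps 3 from row 2; 3 bumps 4 from row 3; 4 starts row 4. P = [[1], [2], [3], [4]].
Insert 5: appended to row 1. P = [[1, 5], [2], [3], [4]].

So P = [[1, 5], [2], [3], [4]].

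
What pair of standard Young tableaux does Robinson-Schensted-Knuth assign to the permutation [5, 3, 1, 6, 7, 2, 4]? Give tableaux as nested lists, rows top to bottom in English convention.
Insert each entry of the permutation into P by Schensted row insertion, recording in Q the position of each new cell.

Insert 5: appended to row 1. P = [[5]], Q = [[1]].
Insert 3: 3 bumps 5 from row 1; 5 starts row 2. P = [[3], [5]], Q = [[1], [2]].
Insert 1: 1 bumps 3 from row 1; 3 bumps 5 from row 2; 5 starts row 3. P = [[1], [3], [5]], Q = [[1], [2], [3]].
Insert 6: appended to row 1. P = [[1, 6], [3], [5]], Q = [[1, 4], [2], [3]].
Insert 7: appended to row 1. P = [[1, 6, 7], [3], [5]], Q = [[1, 4, 5], [2], [3]].
Insert 2: 2 bumps 6 from row 1; 6 appends to row 2. P = [[1, 2, 7], [3, 6], [5]], Q = [[1, 4, 5], [2, 6], [3]].
Insert 4: 4 bumps 7 from row 1; 7 appends to row 2. P = [[1, 2, 4], [3, 6, 7], [5]], Q = [[1, 4, 5], [2, 6, 7], [3]].

So P = [[1, 2, 4], [3, 6, 7], [5]], Q = [[1, 4, 5], [2, 6, 7], [3]].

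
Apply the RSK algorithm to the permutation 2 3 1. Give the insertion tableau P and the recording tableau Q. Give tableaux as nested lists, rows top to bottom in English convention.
P = [[1, 3], [2]], Q = [[1, 2], [3]]

Insert each entry of the permutation into P by Schensted row insertion, recording in Q the position of each new cell.

Insert 2: appended to row 1. P = [[2]], Q = [[1]].
Insert 3: appended to row 1. P = [[2, 3]], Q = [[1, 2]].
Insert 1: 1 bumps 2 from row 1; 2 starts row 2. P = [[1, 3], [2]], Q = [[1, 2], [3]].

So P = [[1, 3], [2]], Q = [[1, 2], [3]].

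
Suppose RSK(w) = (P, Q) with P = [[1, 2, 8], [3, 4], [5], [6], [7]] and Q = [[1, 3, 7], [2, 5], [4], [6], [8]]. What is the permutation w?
7 3 6 1 5 4 8 2

Reverse the RSK construction: for i from n down to 1, find the cell of Q containing i, remove the entry at that cell from P, and reverse-bump it up through P; the value ejected from row 1 is w(i).

Step i=8: Q has 8 at row 5, column 1; remove 7 from row 5 of P and reverse-bump: 7 enters row 4 and ejects 6; 6 enters row 3 and ejects 5; 5 enters row 2 and ejects 4; 4 enters row 1 and ejects 2. So w(8) = 2. P is now [[1, 4, 8], [3, 5], [6], [7]].
Step i=7: Q has 7 at row 1, column 3; remove that cell from P, ejecting 8. So w(7) = 8. P is now [[1, 4], [3, 5], [6], [7]].
Step i=6: Q has 6 at row 4, column 1; remove 7 from row 4 of P and reverse-bump: 7 enters row 3 and ejects 6; 6 enters row 2 and ejects 5; 5 enters row 1 and ejects 4. So w(6) = 4. P is now [[1, 5], [3, 6], [7]].
Step i=5: Q has 5 at row 2, column 2; remove 6 from row 2 of P and reverse-bump: 6 enters row 1 and ejects 5. So w(5) = 5. P is now [[1, 6], [3], [7]].
Step i=4: Q has 4 at row 3, column 1; remove 7 from row 3 of P and reverse-bump: 7 enters row 2 and ejects 3; 3 enters row 1 and ejects 1. So w(4) = 1. P is now [[3, 6], [7]].
Step i=3: Q has 3 at row 1, column 2; remove that cell from P, ejecting 6. So w(3) = 6. P is now [[3], [7]].
Step i=2: Q has 2 at row 2, column 1; remove 7 from row 2 of P and reverse-bump: 7 enters row 1 and ejects 3. So w(2) = 3. P is now [[7]].
Step i=1: Q has 1 at row 1, column 1; remove that cell from P, ejecting 7. So w(1) = 7. P is now [].

So w = 7 3 6 1 5 4 8 2.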